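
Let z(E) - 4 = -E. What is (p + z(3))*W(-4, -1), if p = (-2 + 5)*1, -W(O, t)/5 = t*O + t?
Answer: -60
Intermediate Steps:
W(O, t) = -5*t - 5*O*t (W(O, t) = -5*(t*O + t) = -5*(O*t + t) = -5*(t + O*t) = -5*t - 5*O*t)
p = 3 (p = 3*1 = 3)
z(E) = 4 - E
(p + z(3))*W(-4, -1) = (3 + (4 - 1*3))*(-5*(-1)*(1 - 4)) = (3 + (4 - 3))*(-5*(-1)*(-3)) = (3 + 1)*(-15) = 4*(-15) = -60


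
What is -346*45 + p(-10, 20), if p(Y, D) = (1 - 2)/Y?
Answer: -155699/10 ≈ -15570.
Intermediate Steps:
p(Y, D) = -1/Y
-346*45 + p(-10, 20) = -346*45 - 1/(-10) = -15570 - 1*(-⅒) = -15570 + ⅒ = -155699/10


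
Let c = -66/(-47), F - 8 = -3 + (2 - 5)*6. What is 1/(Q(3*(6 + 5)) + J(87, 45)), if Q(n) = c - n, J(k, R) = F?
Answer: -47/2096 ≈ -0.022424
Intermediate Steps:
F = -13 (F = 8 + (-3 + (2 - 5)*6) = 8 + (-3 - 3*6) = 8 + (-3 - 18) = 8 - 21 = -13)
c = 66/47 (c = -66*(-1/47) = 66/47 ≈ 1.4043)
J(k, R) = -13
Q(n) = 66/47 - n
1/(Q(3*(6 + 5)) + J(87, 45)) = 1/((66/47 - 3*(6 + 5)) - 13) = 1/((66/47 - 3*11) - 13) = 1/((66/47 - 1*33) - 13) = 1/((66/47 - 33) - 13) = 1/(-1485/47 - 13) = 1/(-2096/47) = -47/2096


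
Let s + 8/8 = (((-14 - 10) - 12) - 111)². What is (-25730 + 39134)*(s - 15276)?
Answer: 84874128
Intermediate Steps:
s = 21608 (s = -1 + (((-14 - 10) - 12) - 111)² = -1 + ((-24 - 12) - 111)² = -1 + (-36 - 111)² = -1 + (-147)² = -1 + 21609 = 21608)
(-25730 + 39134)*(s - 15276) = (-25730 + 39134)*(21608 - 15276) = 13404*6332 = 84874128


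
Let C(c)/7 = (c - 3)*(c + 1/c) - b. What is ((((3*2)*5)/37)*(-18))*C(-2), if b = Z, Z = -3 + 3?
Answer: -47250/37 ≈ -1277.0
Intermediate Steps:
Z = 0
b = 0
C(c) = 7*(-3 + c)*(c + 1/c) (C(c) = 7*((c - 3)*(c + 1/c) - 1*0) = 7*((-3 + c)*(c + 1/c) + 0) = 7*((-3 + c)*(c + 1/c)) = 7*(-3 + c)*(c + 1/c))
((((3*2)*5)/37)*(-18))*C(-2) = ((((3*2)*5)/37)*(-18))*(7 - 21*(-2) - 21/(-2) + 7*(-2)²) = (((6*5)*(1/37))*(-18))*(7 + 42 - 21*(-½) + 7*4) = ((30*(1/37))*(-18))*(7 + 42 + 21/2 + 28) = ((30/37)*(-18))*(175/2) = -540/37*175/2 = -47250/37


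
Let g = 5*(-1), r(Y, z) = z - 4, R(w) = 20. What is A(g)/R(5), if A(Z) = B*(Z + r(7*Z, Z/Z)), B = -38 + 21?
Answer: 34/5 ≈ 6.8000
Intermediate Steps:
r(Y, z) = -4 + z
B = -17
g = -5
A(Z) = 51 - 17*Z (A(Z) = -17*(Z + (-4 + Z/Z)) = -17*(Z + (-4 + 1)) = -17*(Z - 3) = -17*(-3 + Z) = 51 - 17*Z)
A(g)/R(5) = (51 - 17*(-5))/20 = (51 + 85)*(1/20) = 136*(1/20) = 34/5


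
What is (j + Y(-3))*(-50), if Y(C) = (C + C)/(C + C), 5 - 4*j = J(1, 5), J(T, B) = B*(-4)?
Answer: -725/2 ≈ -362.50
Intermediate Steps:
J(T, B) = -4*B
j = 25/4 (j = 5/4 - (-1)*5 = 5/4 - ¼*(-20) = 5/4 + 5 = 25/4 ≈ 6.2500)
Y(C) = 1 (Y(C) = (2*C)/((2*C)) = (2*C)*(1/(2*C)) = 1)
(j + Y(-3))*(-50) = (25/4 + 1)*(-50) = (29/4)*(-50) = -725/2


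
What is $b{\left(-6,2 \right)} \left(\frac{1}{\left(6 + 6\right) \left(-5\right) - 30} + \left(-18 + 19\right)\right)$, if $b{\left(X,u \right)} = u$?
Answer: $\frac{89}{45} \approx 1.9778$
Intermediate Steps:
$b{\left(-6,2 \right)} \left(\frac{1}{\left(6 + 6\right) \left(-5\right) - 30} + \left(-18 + 19\right)\right) = 2 \left(\frac{1}{\left(6 + 6\right) \left(-5\right) - 30} + \left(-18 + 19\right)\right) = 2 \left(\frac{1}{12 \left(-5\right) - 30} + 1\right) = 2 \left(\frac{1}{-60 - 30} + 1\right) = 2 \left(\frac{1}{-90} + 1\right) = 2 \left(- \frac{1}{90} + 1\right) = 2 \cdot \frac{89}{90} = \frac{89}{45}$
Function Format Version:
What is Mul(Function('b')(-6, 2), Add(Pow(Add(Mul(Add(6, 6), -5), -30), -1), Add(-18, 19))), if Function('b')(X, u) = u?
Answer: Rational(89, 45) ≈ 1.9778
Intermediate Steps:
Mul(Function('b')(-6, 2), Add(Pow(Add(Mul(Add(6, 6), -5), -30), -1), Add(-18, 19))) = Mul(2, Add(Pow(Add(Mul(Add(6, 6), -5), -30), -1), Add(-18, 19))) = Mul(2, Add(Pow(Add(Mul(12, -5), -30), -1), 1)) = Mul(2, Add(Pow(Add(-60, -30), -1), 1)) = Mul(2, Add(Pow(-90, -1), 1)) = Mul(2, Add(Rational(-1, 90), 1)) = Mul(2, Rational(89, 90)) = Rational(89, 45)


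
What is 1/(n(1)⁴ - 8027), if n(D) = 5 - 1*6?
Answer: -1/8026 ≈ -0.00012460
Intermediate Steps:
n(D) = -1 (n(D) = 5 - 6 = -1)
1/(n(1)⁴ - 8027) = 1/((-1)⁴ - 8027) = 1/(1 - 8027) = 1/(-8026) = -1/8026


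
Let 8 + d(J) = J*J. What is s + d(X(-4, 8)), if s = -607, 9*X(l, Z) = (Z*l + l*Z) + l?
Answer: -45191/81 ≈ -557.91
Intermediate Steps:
X(l, Z) = l/9 + 2*Z*l/9 (X(l, Z) = ((Z*l + l*Z) + l)/9 = ((Z*l + Z*l) + l)/9 = (2*Z*l + l)/9 = (l + 2*Z*l)/9 = l/9 + 2*Z*l/9)
d(J) = -8 + J**2 (d(J) = -8 + J*J = -8 + J**2)
s + d(X(-4, 8)) = -607 + (-8 + ((1/9)*(-4)*(1 + 2*8))**2) = -607 + (-8 + ((1/9)*(-4)*(1 + 16))**2) = -607 + (-8 + ((1/9)*(-4)*17)**2) = -607 + (-8 + (-68/9)**2) = -607 + (-8 + 4624/81) = -607 + 3976/81 = -45191/81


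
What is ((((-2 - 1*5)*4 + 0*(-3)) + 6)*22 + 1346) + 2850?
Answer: 3712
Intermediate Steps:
((((-2 - 1*5)*4 + 0*(-3)) + 6)*22 + 1346) + 2850 = ((((-2 - 5)*4 + 0) + 6)*22 + 1346) + 2850 = (((-7*4 + 0) + 6)*22 + 1346) + 2850 = (((-28 + 0) + 6)*22 + 1346) + 2850 = ((-28 + 6)*22 + 1346) + 2850 = (-22*22 + 1346) + 2850 = (-484 + 1346) + 2850 = 862 + 2850 = 3712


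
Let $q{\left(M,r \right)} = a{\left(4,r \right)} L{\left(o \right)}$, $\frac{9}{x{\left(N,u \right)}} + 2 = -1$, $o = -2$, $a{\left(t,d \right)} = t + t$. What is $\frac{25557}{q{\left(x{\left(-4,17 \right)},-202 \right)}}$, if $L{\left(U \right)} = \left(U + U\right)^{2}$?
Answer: $\frac{25557}{128} \approx 199.66$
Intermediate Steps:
$a{\left(t,d \right)} = 2 t$
$L{\left(U \right)} = 4 U^{2}$ ($L{\left(U \right)} = \left(2 U\right)^{2} = 4 U^{2}$)
$x{\left(N,u \right)} = -3$ ($x{\left(N,u \right)} = \frac{9}{-2 - 1} = \frac{9}{-3} = 9 \left(- \frac{1}{3}\right) = -3$)
$q{\left(M,r \right)} = 128$ ($q{\left(M,r \right)} = 2 \cdot 4 \cdot 4 \left(-2\right)^{2} = 8 \cdot 4 \cdot 4 = 8 \cdot 16 = 128$)
$\frac{25557}{q{\left(x{\left(-4,17 \right)},-202 \right)}} = \frac{25557}{128}$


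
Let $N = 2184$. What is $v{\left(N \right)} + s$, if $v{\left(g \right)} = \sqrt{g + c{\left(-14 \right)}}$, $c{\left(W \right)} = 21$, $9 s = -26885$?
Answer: $- \frac{26885}{9} + 21 \sqrt{5} \approx -2940.3$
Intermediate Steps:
$s = - \frac{26885}{9}$ ($s = \frac{1}{9} \left(-26885\right) = - \frac{26885}{9} \approx -2987.2$)
$v{\left(g \right)} = \sqrt{21 + g}$ ($v{\left(g \right)} = \sqrt{g + 21} = \sqrt{21 + g}$)
$v{\left(N \right)} + s = \sqrt{21 + 2184} - \frac{26885}{9} = \sqrt{2205} - \frac{26885}{9} = 21 \sqrt{5} - \frac{26885}{9} = - \frac{26885}{9} + 21 \sqrt{5}$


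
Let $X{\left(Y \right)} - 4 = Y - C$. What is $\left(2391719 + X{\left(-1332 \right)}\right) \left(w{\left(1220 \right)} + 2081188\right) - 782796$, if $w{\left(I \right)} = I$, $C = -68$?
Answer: $4977910162476$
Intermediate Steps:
$X{\left(Y \right)} = 72 + Y$ ($X{\left(Y \right)} = 4 + \left(Y - -68\right) = 4 + \left(Y + 68\right) = 4 + \left(68 + Y\right) = 72 + Y$)
$\left(2391719 + X{\left(-1332 \right)}\right) \left(w{\left(1220 \right)} + 2081188\right) - 782796 = \left(2391719 + \left(72 - 1332\right)\right) \left(1220 + 2081188\right) - 782796 = \left(2391719 - 1260\right) 2082408 - 782796 = 2390459 \cdot 2082408 - 782796 = 4977910945272 - 782796 = 4977910162476$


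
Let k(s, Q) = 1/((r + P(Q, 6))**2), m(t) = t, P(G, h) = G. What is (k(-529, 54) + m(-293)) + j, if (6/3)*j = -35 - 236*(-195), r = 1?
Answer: 137331977/6050 ≈ 22700.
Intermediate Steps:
j = 45985/2 (j = (-35 - 236*(-195))/2 = (-35 + 46020)/2 = (1/2)*45985 = 45985/2 ≈ 22993.)
k(s, Q) = (1 + Q)**(-2) (k(s, Q) = 1/((1 + Q)**2) = (1 + Q)**(-2))
(k(-529, 54) + m(-293)) + j = ((1 + 54)**(-2) - 293) + 45985/2 = (55**(-2) - 293) + 45985/2 = (1/3025 - 293) + 45985/2 = -886324/3025 + 45985/2 = 137331977/6050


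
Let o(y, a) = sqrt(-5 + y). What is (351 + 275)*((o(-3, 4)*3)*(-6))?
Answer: -22536*I*sqrt(2) ≈ -31871.0*I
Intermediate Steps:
(351 + 275)*((o(-3, 4)*3)*(-6)) = (351 + 275)*((sqrt(-5 - 3)*3)*(-6)) = 626*((sqrt(-8)*3)*(-6)) = 626*(((2*I*sqrt(2))*3)*(-6)) = 626*((6*I*sqrt(2))*(-6)) = 626*(-36*I*sqrt(2)) = -22536*I*sqrt(2)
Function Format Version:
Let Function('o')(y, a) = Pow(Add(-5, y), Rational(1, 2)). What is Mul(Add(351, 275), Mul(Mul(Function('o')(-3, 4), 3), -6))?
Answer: Mul(-22536, I, Pow(2, Rational(1, 2))) ≈ Mul(-31871., I)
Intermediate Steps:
Mul(Add(351, 275), Mul(Mul(Function('o')(-3, 4), 3), -6)) = Mul(Add(351, 275), Mul(Mul(Pow(Add(-5, -3), Rational(1, 2)), 3), -6)) = Mul(626, Mul(Mul(Pow(-8, Rational(1, 2)), 3), -6)) = Mul(626, Mul(Mul(Mul(2, I, Pow(2, Rational(1, 2))), 3), -6)) = Mul(626, Mul(Mul(6, I, Pow(2, Rational(1, 2))), -6)) = Mul(626, Mul(-36, I, Pow(2, Rational(1, 2)))) = Mul(-22536, I, Pow(2, Rational(1, 2)))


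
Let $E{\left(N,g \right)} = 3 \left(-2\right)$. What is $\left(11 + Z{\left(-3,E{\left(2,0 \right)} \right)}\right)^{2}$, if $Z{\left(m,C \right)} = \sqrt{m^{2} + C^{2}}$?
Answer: $166 + 66 \sqrt{5} \approx 313.58$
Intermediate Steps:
$E{\left(N,g \right)} = -6$
$Z{\left(m,C \right)} = \sqrt{C^{2} + m^{2}}$
$\left(11 + Z{\left(-3,E{\left(2,0 \right)} \right)}\right)^{2} = \left(11 + \sqrt{\left(-6\right)^{2} + \left(-3\right)^{2}}\right)^{2} = \left(11 + \sqrt{36 + 9}\right)^{2} = \left(11 + \sqrt{45}\right)^{2} = \left(11 + 3 \sqrt{5}\right)^{2}$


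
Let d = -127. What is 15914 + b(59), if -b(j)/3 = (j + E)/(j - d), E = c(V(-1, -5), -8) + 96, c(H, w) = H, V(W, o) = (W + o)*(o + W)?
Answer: 986477/62 ≈ 15911.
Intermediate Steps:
V(W, o) = (W + o)**2 (V(W, o) = (W + o)*(W + o) = (W + o)**2)
E = 132 (E = (-1 - 5)**2 + 96 = (-6)**2 + 96 = 36 + 96 = 132)
b(j) = -3*(132 + j)/(127 + j) (b(j) = -3*(j + 132)/(j - 1*(-127)) = -3*(132 + j)/(j + 127) = -3*(132 + j)/(127 + j))
15914 + b(59) = 15914 + 3*(-132 - 1*59)/(127 + 59) = 15914 + 3*(-132 - 59)/186 = 15914 + 3*(1/186)*(-191) = 15914 - 191/62 = 986477/62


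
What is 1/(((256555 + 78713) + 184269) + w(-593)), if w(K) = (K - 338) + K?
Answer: 1/518013 ≈ 1.9305e-6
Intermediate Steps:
w(K) = -338 + 2*K (w(K) = (-338 + K) + K = -338 + 2*K)
1/(((256555 + 78713) + 184269) + w(-593)) = 1/(((256555 + 78713) + 184269) + (-338 + 2*(-593))) = 1/((335268 + 184269) + (-338 - 1186)) = 1/(519537 - 1524) = 1/518013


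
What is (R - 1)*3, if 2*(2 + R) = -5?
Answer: -33/2 ≈ -16.500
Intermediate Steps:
R = -9/2 (R = -2 + (½)*(-5) = -2 - 5/2 = -9/2 ≈ -4.5000)
(R - 1)*3 = (-9/2 - 1)*3 = -11/2*3 = -33/2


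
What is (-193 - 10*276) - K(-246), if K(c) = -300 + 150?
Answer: -2803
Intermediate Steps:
K(c) = -150
(-193 - 10*276) - K(-246) = (-193 - 10*276) - 1*(-150) = (-193 - 2760) + 150 = -2953 + 150 = -2803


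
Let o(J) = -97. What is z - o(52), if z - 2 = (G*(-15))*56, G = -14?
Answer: 11859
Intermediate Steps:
z = 11762 (z = 2 - 14*(-15)*56 = 2 + 210*56 = 2 + 11760 = 11762)
z - o(52) = 11762 - 1*(-97) = 11762 + 97 = 11859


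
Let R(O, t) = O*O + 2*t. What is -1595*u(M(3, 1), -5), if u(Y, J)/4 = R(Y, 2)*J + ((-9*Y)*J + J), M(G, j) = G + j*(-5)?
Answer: 861300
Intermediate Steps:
M(G, j) = G - 5*j
R(O, t) = O² + 2*t
u(Y, J) = 4*J - 36*J*Y + 4*J*(4 + Y²) (u(Y, J) = 4*((Y² + 2*2)*J + ((-9*Y)*J + J)) = 4*((Y² + 4)*J + (-9*J*Y + J)) = 4*((4 + Y²)*J + (J - 9*J*Y)) = 4*(J*(4 + Y²) + (J - 9*J*Y)) = 4*(J + J*(4 + Y²) - 9*J*Y) = 4*J - 36*J*Y + 4*J*(4 + Y²))
-1595*u(M(3, 1), -5) = -6380*(-5)*(5 + (3 - 5*1)² - 9*(3 - 5*1)) = -6380*(-5)*(5 + (3 - 5)² - 9*(3 - 5)) = -6380*(-5)*(5 + (-2)² - 9*(-2)) = -6380*(-5)*(5 + 4 + 18) = -6380*(-5)*27 = -1595*(-540) = 861300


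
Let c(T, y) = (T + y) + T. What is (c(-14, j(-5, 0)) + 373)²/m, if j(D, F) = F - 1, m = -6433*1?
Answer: -118336/6433 ≈ -18.395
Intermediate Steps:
m = -6433
j(D, F) = -1 + F
c(T, y) = y + 2*T
(c(-14, j(-5, 0)) + 373)²/m = (((-1 + 0) + 2*(-14)) + 373)²/(-6433) = ((-1 - 28) + 373)²*(-1/6433) = (-29 + 373)²*(-1/6433) = 344²*(-1/6433) = 118336*(-1/6433) = -118336/6433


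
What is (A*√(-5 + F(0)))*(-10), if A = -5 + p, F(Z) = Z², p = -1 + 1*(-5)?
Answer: 110*I*√5 ≈ 245.97*I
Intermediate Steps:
p = -6 (p = -1 - 5 = -6)
A = -11 (A = -5 - 6 = -11)
(A*√(-5 + F(0)))*(-10) = -11*√(-5 + 0²)*(-10) = -11*√(-5 + 0)*(-10) = -11*I*√5*(-10) = 110*I*√5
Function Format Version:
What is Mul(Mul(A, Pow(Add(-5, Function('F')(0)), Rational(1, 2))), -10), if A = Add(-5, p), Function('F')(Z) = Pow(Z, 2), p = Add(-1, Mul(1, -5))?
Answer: Mul(110, I, Pow(5, Rational(1, 2))) ≈ Mul(245.97, I)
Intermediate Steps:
p = -6 (p = Add(-1, -5) = -6)
A = -11 (A = Add(-5, -6) = -11)
Mul(Mul(A, Pow(Add(-5, Function('F')(0)), Rational(1, 2))), -10) = Mul(Mul(-11, Pow(Add(-5, Pow(0, 2)), Rational(1, 2))), -10) = Mul(Mul(-11, Pow(Add(-5, 0), Rational(1, 2))), -10) = Mul(Mul(-11, Pow(-5, Rational(1, 2))), -10) = Mul(Mul(-11, Mul(I, Pow(5, Rational(1, 2)))), -10) = Mul(Mul(-11, I, Pow(5, Rational(1, 2))), -10) = Mul(110, I, Pow(5, Rational(1, 2)))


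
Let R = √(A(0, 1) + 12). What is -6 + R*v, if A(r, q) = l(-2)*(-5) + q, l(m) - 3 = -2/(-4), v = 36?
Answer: -6 + 54*I*√2 ≈ -6.0 + 76.368*I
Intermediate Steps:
l(m) = 7/2 (l(m) = 3 - 2/(-4) = 3 - 2*(-¼) = 3 + ½ = 7/2)
A(r, q) = -35/2 + q (A(r, q) = (7/2)*(-5) + q = -35/2 + q)
R = 3*I*√2/2 (R = √((-35/2 + 1) + 12) = √(-33/2 + 12) = √(-9/2) = 3*I*√2/2 ≈ 2.1213*I)
-6 + R*v = -6 + (3*I*√2/2)*36 = -6 + 54*I*√2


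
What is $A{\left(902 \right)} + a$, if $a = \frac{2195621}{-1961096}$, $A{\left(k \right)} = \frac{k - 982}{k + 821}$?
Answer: $- \frac{3939942663}{3378968408} \approx -1.166$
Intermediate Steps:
$A{\left(k \right)} = \frac{-982 + k}{821 + k}$
$a = - \frac{2195621}{1961096}$ ($a = 2195621 \left(- \frac{1}{1961096}\right) = - \frac{2195621}{1961096} \approx -1.1196$)
$A{\left(902 \right)} + a = \frac{-982 + 902}{821 + 902} - \frac{2195621}{1961096} = \frac{1}{1723} \left(-80\right) - \frac{2195621}{1961096} = - \frac{80}{1723} - \frac{2195621}{1961096} = - \frac{3939942663}{3378968408}$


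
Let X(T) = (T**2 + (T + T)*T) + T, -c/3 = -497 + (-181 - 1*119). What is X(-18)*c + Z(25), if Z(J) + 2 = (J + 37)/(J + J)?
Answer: 57025331/25 ≈ 2.2810e+6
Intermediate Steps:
c = 2391 (c = -3*(-497 + (-181 - 1*119)) = -3*(-497 + (-181 - 119)) = -3*(-497 - 300) = -3*(-797) = 2391)
Z(J) = -2 + (37 + J)/(2*J) (Z(J) = -2 + (J + 37)/(J + J) = -2 + (37 + J)/((2*J)) = -2 + (37 + J)*(1/(2*J)) = -2 + (37 + J)/(2*J))
X(T) = T + 3*T**2 (X(T) = (T**2 + (2*T)*T) + T = (T**2 + 2*T**2) + T = 3*T**2 + T = T + 3*T**2)
X(-18)*c + Z(25) = -18*(1 + 3*(-18))*2391 + (1/2)*(37 - 3*25)/25 = -18*(1 - 54)*2391 + (1/2)*(1/25)*(37 - 75) = -18*(-53)*2391 + (1/2)*(1/25)*(-38) = 954*2391 - 19/25 = 2281014 - 19/25 = 57025331/25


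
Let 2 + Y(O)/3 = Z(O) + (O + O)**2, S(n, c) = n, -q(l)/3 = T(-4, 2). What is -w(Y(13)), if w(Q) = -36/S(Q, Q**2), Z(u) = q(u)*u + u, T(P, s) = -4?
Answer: 4/281 ≈ 0.014235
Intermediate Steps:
q(l) = 12 (q(l) = -3*(-4) = 12)
Z(u) = 13*u (Z(u) = 12*u + u = 13*u)
Y(O) = -6 + 12*O**2 + 39*O (Y(O) = -6 + 3*(13*O + (O + O)**2) = -6 + 3*(13*O + (2*O)**2) = -6 + 3*(13*O + 4*O**2) = -6 + 3*(4*O**2 + 13*O) = -6 + (12*O**2 + 39*O) = -6 + 12*O**2 + 39*O)
w(Q) = -36/Q
-w(Y(13)) = -(-36)/(-6 + 12*13**2 + 39*13) = -(-36)/(-6 + 12*169 + 507) = -(-36)/(-6 + 2028 + 507) = -(-36)/2529 = -1*(-4/281) = 4/281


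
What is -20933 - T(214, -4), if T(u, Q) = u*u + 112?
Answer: -66841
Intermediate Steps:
T(u, Q) = 112 + u² (T(u, Q) = u² + 112 = 112 + u²)
-20933 - T(214, -4) = -20933 - (112 + 214²) = -20933 - (112 + 45796) = -20933 - 1*45908 = -20933 - 45908 = -66841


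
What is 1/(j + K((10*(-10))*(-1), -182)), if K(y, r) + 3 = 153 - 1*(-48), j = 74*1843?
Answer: 1/136580 ≈ 7.3217e-6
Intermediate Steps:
j = 136382
K(y, r) = 198 (K(y, r) = -3 + (153 - 1*(-48)) = -3 + (153 + 48) = -3 + 201 = 198)
1/(j + K((10*(-10))*(-1), -182)) = 1/(136382 + 198) = 1/136580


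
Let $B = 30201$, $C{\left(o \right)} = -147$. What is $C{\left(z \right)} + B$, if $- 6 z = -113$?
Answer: $30054$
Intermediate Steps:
$z = \frac{113}{6}$ ($z = \left(- \frac{1}{6}\right) \left(-113\right) = \frac{113}{6} \approx 18.833$)
$C{\left(z \right)} + B = -147 + 30201 = 30054$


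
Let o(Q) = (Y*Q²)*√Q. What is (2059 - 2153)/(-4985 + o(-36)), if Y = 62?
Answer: 468590/232456830769 + 45318528*I/232456830769 ≈ 2.0158e-6 + 0.00019495*I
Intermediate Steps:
o(Q) = 62*Q^(5/2) (o(Q) = (62*Q²)*√Q = 62*Q^(5/2))
(2059 - 2153)/(-4985 + o(-36)) = (2059 - 2153)/(-4985 + 62*(-36)^(5/2)) = -94/(-4985 + 62*(7776*I)) = -94*(-4985 - 482112*I)/232456830769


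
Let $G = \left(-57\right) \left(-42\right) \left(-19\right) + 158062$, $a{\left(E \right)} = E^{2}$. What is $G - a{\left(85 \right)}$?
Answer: $105351$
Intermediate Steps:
$G = 112576$ ($G = 2394 \left(-19\right) + 158062 = -45486 + 158062 = 112576$)
$G - a{\left(85 \right)} = 112576 - 85^{2} = 112576 - 7225 = 105351$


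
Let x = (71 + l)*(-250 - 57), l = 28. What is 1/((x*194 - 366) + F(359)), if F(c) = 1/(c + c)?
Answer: -718/4233764543 ≈ -1.6959e-7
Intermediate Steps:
F(c) = 1/(2*c)
x = -30393 (x = (71 + 28)*(-250 - 57) = 99*(-307) = -30393)
1/((x*194 - 366) + F(359)) = 1/((-30393*194 - 366) + (1/2)/359) = 1/((-5896242 - 366) + (1/2)*(1/359)) = 1/(-5896608 + 1/718) = 1/(-4233764543/718) = -718/4233764543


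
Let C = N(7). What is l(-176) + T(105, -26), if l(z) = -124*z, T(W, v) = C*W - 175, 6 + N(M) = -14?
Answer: 19549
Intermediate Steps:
N(M) = -20 (N(M) = -6 - 14 = -20)
C = -20
T(W, v) = -175 - 20*W (T(W, v) = -20*W - 175 = -175 - 20*W)
l(-176) + T(105, -26) = -124*(-176) + (-175 - 20*105) = 21824 + (-175 - 2100) = 21824 - 2275 = 19549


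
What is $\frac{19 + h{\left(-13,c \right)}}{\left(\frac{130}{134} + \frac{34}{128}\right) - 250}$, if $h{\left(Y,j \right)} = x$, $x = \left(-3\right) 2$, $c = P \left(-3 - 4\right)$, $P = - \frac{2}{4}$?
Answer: $- \frac{55744}{1066701} \approx -0.052258$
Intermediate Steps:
$P = - \frac{1}{2}$ ($P = \left(-2\right) \frac{1}{4} = - \frac{1}{2} \approx -0.5$)
$c = \frac{7}{2}$ ($c = - \frac{-3 - 4}{2} = \left(- \frac{1}{2}\right) \left(-7\right) = \frac{7}{2} \approx 3.5$)
$x = -6$
$h{\left(Y,j \right)} = -6$
$\frac{19 + h{\left(-13,c \right)}}{\left(\frac{130}{134} + \frac{34}{128}\right) - 250} = \frac{19 - 6}{\left(\frac{130}{134} + \frac{34}{128}\right) - 250} = \frac{13}{\left(130 \cdot \frac{1}{134} + 34 \cdot \frac{1}{128}\right) - 250} = \frac{13}{\left(\frac{65}{67} + \frac{17}{64}\right) - 250} = \frac{13}{\frac{5299}{4288} - 250} = \frac{13}{- \frac{1066701}{4288}} = 13 \left(- \frac{4288}{1066701}\right) = - \frac{55744}{1066701}$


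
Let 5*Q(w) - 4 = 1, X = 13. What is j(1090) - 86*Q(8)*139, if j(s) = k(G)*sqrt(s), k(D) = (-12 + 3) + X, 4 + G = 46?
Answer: -11954 + 4*sqrt(1090) ≈ -11822.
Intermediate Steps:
Q(w) = 1 (Q(w) = 4/5 + (1/5)*1 = 4/5 + 1/5 = 1)
G = 42 (G = -4 + 46 = 42)
k(D) = 4 (k(D) = (-12 + 3) + 13 = -9 + 13 = 4)
j(s) = 4*sqrt(s)
j(1090) - 86*Q(8)*139 = 4*sqrt(1090) - 86*1*139 = 4*sqrt(1090) - 86*139 = 4*sqrt(1090) - 1*11954 = 4*sqrt(1090) - 11954 = -11954 + 4*sqrt(1090)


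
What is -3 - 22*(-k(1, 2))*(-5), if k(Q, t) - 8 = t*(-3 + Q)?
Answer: -443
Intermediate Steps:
k(Q, t) = 8 + t*(-3 + Q)
-3 - 22*(-k(1, 2))*(-5) = -3 - 22*(-(8 - 3*2 + 1*2))*(-5) = -3 - 22*(-(8 - 6 + 2))*(-5) = -3 - 22*(-1*4)*(-5) = -3 - (-88)*(-5) = -3 - 22*20 = -3 - 440 = -443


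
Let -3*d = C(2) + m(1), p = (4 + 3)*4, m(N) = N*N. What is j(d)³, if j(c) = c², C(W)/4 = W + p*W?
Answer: 160005726539569/729 ≈ 2.1949e+11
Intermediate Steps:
m(N) = N²
p = 28 (p = 7*4 = 28)
C(W) = 116*W (C(W) = 4*(W + 28*W) = 4*(29*W) = 116*W)
d = -233/3 (d = -(116*2 + 1²)/3 = -(232 + 1)/3 = -⅓*233 = -233/3 ≈ -77.667)
j(d)³ = ((-233/3)²)³ = (54289/9)³ = 160005726539569/729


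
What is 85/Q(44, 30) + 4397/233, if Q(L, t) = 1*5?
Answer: 8358/233 ≈ 35.871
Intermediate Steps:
Q(L, t) = 5
85/Q(44, 30) + 4397/233 = 85/5 + 4397/233 = 85*(1/5) + 4397*(1/233) = 17 + 4397/233 = 8358/233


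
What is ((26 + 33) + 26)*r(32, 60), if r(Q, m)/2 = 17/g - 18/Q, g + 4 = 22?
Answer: 4675/72 ≈ 64.931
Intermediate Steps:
g = 18 (g = -4 + 22 = 18)
r(Q, m) = 17/9 - 36/Q (r(Q, m) = 2*(17/18 - 18/Q) = 17/9 - 36/Q)
((26 + 33) + 26)*r(32, 60) = ((26 + 33) + 26)*(17/9 - 36/32) = (59 + 26)*(17/9 - 36*1/32) = 85*(17/9 - 9/8) = 85*(55/72) = 4675/72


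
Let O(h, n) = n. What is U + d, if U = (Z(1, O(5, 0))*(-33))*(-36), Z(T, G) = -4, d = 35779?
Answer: 31027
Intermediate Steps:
U = -4752 (U = -4*(-33)*(-36) = 132*(-36) = -4752)
U + d = -4752 + 35779 = 31027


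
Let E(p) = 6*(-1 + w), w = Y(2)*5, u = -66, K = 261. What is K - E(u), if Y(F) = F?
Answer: 207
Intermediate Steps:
w = 10 (w = 2*5 = 10)
E(p) = 54 (E(p) = 6*(-1 + 10) = 6*9 = 54)
K - E(u) = 261 - 1*54 = 261 - 54 = 207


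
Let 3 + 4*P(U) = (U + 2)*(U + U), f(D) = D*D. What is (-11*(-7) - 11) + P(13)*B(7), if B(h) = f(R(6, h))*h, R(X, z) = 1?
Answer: 2973/4 ≈ 743.25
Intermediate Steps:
f(D) = D**2
P(U) = -3/4 + U*(2 + U)/2 (P(U) = -3/4 + ((U + 2)*(U + U))/4 = -3/4 + ((2 + U)*(2*U))/4 = -3/4 + (2*U*(2 + U))/4 = -3/4 + U*(2 + U)/2)
B(h) = h (B(h) = 1**2*h = 1*h = h)
(-11*(-7) - 11) + P(13)*B(7) = (-11*(-7) - 11) + (-3/4 + 13 + (1/2)*13**2)*7 = (77 - 11) + (-3/4 + 13 + (1/2)*169)*7 = 66 + (-3/4 + 13 + 169/2)*7 = 66 + (387/4)*7 = 66 + 2709/4 = 2973/4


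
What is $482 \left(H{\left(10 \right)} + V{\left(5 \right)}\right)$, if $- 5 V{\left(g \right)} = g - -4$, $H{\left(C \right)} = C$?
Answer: $\frac{19762}{5} \approx 3952.4$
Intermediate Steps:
$V{\left(g \right)} = - \frac{4}{5} - \frac{g}{5}$ ($V{\left(g \right)} = - \frac{g - -4}{5} = - \frac{g + 4}{5} = - \frac{4 + g}{5} = - \frac{4}{5} - \frac{g}{5}$)
$482 \left(H{\left(10 \right)} + V{\left(5 \right)}\right) = 482 \left(10 - \frac{9}{5}\right) = 482 \cdot \frac{41}{5} = \frac{19762}{5}$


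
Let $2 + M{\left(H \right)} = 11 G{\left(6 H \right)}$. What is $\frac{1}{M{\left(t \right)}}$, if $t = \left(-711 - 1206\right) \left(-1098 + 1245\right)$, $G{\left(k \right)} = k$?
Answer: $- \frac{1}{18598736} \approx -5.3767 \cdot 10^{-8}$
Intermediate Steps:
$t = -281799$ ($t = \left(-1917\right) 147 = -281799$)
$M{\left(H \right)} = -2 + 66 H$ ($M{\left(H \right)} = -2 + 11 \cdot 6 H = -2 + 66 H$)
$\frac{1}{M{\left(t \right)}} = \frac{1}{-2 + 66 \left(-281799\right)} = \frac{1}{-2 - 18598734} = \frac{1}{-18598736} = - \frac{1}{18598736}$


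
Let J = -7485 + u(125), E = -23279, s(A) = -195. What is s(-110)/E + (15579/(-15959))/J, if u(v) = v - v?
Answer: 7885340322/926916354695 ≈ 0.0085071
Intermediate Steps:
u(v) = 0
J = -7485 (J = -7485 + 0 = -7485)
s(-110)/E + (15579/(-15959))/J = -195/(-23279) + (15579/(-15959))/(-7485) = -195*(-1/23279) + (15579*(-1/15959))*(-1/7485) = 195/23279 - 15579/15959*(-1/7485) = 195/23279 + 5193/39817705 = 7885340322/926916354695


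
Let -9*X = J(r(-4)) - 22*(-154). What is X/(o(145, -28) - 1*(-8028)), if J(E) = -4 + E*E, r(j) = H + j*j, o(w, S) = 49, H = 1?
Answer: -3673/72693 ≈ -0.050528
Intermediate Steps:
r(j) = 1 + j**2 (r(j) = 1 + j*j = 1 + j**2)
J(E) = -4 + E**2
X = -3673/9 (X = -((-4 + (1 + (-4)**2)**2) - 22*(-154))/9 = -((-4 + (1 + 16)**2) + 3388)/9 = -((-4 + 17**2) + 3388)/9 = -((-4 + 289) + 3388)/9 = -(285 + 3388)/9 = -1/9*3673 = -3673/9 ≈ -408.11)
X/(o(145, -28) - 1*(-8028)) = -3673/(9*(49 - 1*(-8028))) = -3673/(9*(49 + 8028)) = -3673/9/8077 = -3673/9*1/8077 = -3673/72693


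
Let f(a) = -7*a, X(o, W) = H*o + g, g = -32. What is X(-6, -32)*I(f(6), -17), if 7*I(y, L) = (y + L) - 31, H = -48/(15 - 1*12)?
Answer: -5760/7 ≈ -822.86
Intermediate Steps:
H = -16 (H = -48/(15 - 12) = -48/3 = -48*1/3 = -16)
X(o, W) = -32 - 16*o (X(o, W) = -16*o - 32 = -32 - 16*o)
I(y, L) = -31/7 + L/7 + y/7 (I(y, L) = ((y + L) - 31)/7 = ((L + y) - 31)/7 = (-31 + L + y)/7 = -31/7 + L/7 + y/7)
X(-6, -32)*I(f(6), -17) = (-32 - 16*(-6))*(-31/7 + (1/7)*(-17) + (-7*6)/7) = (-32 + 96)*(-31/7 - 17/7 + (1/7)*(-42)) = 64*(-31/7 - 17/7 - 6) = 64*(-90/7) = -5760/7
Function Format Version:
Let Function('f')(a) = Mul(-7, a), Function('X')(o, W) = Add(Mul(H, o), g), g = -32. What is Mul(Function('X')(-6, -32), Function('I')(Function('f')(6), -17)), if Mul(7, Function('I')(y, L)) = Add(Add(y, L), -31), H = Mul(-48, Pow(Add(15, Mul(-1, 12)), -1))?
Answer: Rational(-5760, 7) ≈ -822.86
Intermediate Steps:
H = -16 (H = Mul(-48, Pow(Add(15, -12), -1)) = Mul(-48, Pow(3, -1)) = Mul(-48, Rational(1, 3)) = -16)
Function('X')(o, W) = Add(-32, Mul(-16, o)) (Function('X')(o, W) = Add(Mul(-16, o), -32) = Add(-32, Mul(-16, o)))
Function('I')(y, L) = Add(Rational(-31, 7), Mul(Rational(1, 7), L), Mul(Rational(1, 7), y)) (Function('I')(y, L) = Mul(Rational(1, 7), Add(Add(y, L), -31)) = Mul(Rational(1, 7), Add(Add(L, y), -31)) = Mul(Rational(1, 7), Add(-31, L, y)) = Add(Rational(-31, 7), Mul(Rational(1, 7), L), Mul(Rational(1, 7), y)))
Mul(Function('X')(-6, -32), Function('I')(Function('f')(6), -17)) = Mul(Add(-32, Mul(-16, -6)), Add(Rational(-31, 7), Mul(Rational(1, 7), -17), Mul(Rational(1, 7), Mul(-7, 6)))) = Mul(Add(-32, 96), Add(Rational(-31, 7), Rational(-17, 7), Mul(Rational(1, 7), -42))) = Mul(64, Add(Rational(-31, 7), Rational(-17, 7), -6)) = Mul(64, Rational(-90, 7)) = Rational(-5760, 7)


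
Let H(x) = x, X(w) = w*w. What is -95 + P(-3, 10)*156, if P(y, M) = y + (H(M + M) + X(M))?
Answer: 18157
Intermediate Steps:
X(w) = w²
P(y, M) = y + M² + 2*M (P(y, M) = y + ((M + M) + M²) = y + (2*M + M²) = y + (M² + 2*M) = y + M² + 2*M)
-95 + P(-3, 10)*156 = -95 + (-3 + 10² + 2*10)*156 = -95 + (-3 + 100 + 20)*156 = -95 + 117*156 = -95 + 18252 = 18157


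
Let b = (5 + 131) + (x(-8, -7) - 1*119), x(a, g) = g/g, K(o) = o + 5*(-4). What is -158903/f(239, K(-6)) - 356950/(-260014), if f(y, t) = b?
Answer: -20655289771/2340126 ≈ -8826.6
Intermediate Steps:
K(o) = -20 + o (K(o) = o - 20 = -20 + o)
x(a, g) = 1
b = 18 (b = (5 + 131) + (1 - 1*119) = 136 + (1 - 119) = 136 - 118 = 18)
f(y, t) = 18
-158903/f(239, K(-6)) - 356950/(-260014) = -158903/18 - 356950/(-260014) = -158903*1/18 - 356950*(-1/260014) = -158903/18 + 178475/130007 = -20655289771/2340126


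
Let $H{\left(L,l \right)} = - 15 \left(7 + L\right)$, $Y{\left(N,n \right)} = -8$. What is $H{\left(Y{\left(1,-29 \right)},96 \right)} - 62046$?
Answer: $-62031$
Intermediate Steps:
$H{\left(L,l \right)} = -105 - 15 L$
$H{\left(Y{\left(1,-29 \right)},96 \right)} - 62046 = \left(-105 - -120\right) - 62046 = \left(-105 + 120\right) - 62046 = 15 - 62046 = -62031$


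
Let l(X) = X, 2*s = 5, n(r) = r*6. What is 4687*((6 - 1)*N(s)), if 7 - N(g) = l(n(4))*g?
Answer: -1242055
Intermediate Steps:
n(r) = 6*r
s = 5/2 (s = (½)*5 = 5/2 ≈ 2.5000)
N(g) = 7 - 24*g (N(g) = 7 - 6*4*g = 7 - 24*g)
4687*((6 - 1)*N(s)) = 4687*((6 - 1)*(7 - 24*5/2)) = 4687*(5*(7 - 60)) = 4687*(5*(-53)) = 4687*(-265) = -1242055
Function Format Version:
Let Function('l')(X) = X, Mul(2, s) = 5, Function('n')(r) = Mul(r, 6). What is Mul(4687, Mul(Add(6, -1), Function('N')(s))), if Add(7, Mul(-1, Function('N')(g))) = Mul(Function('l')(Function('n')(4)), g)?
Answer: -1242055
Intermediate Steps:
Function('n')(r) = Mul(6, r)
s = Rational(5, 2) (s = Mul(Rational(1, 2), 5) = Rational(5, 2) ≈ 2.5000)
Function('N')(g) = Add(7, Mul(-24, g)) (Function('N')(g) = Add(7, Mul(-1, Mul(Mul(6, 4), g))) = Add(7, Mul(-1, Mul(24, g))) = Add(7, Mul(-24, g)))
Mul(4687, Mul(Add(6, -1), Function('N')(s))) = Mul(4687, Mul(Add(6, -1), Add(7, Mul(-24, Rational(5, 2))))) = Mul(4687, Mul(5, Add(7, -60))) = Mul(4687, Mul(5, -53)) = Mul(4687, -265) = -1242055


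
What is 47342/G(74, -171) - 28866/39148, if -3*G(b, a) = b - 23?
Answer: -926917669/332758 ≈ -2785.6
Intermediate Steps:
G(b, a) = 23/3 - b/3 (G(b, a) = -(b - 23)/3 = -(-23 + b)/3 = 23/3 - b/3)
47342/G(74, -171) - 28866/39148 = 47342/(23/3 - ⅓*74) - 28866/39148 = 47342/(23/3 - 74/3) - 28866*1/39148 = 47342/(-17) - 14433/19574 = 47342*(-1/17) - 14433/19574 = -47342/17 - 14433/19574 = -926917669/332758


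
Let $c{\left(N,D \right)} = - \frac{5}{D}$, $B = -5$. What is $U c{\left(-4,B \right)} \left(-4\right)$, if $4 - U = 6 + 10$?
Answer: $48$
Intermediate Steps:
$U = -12$ ($U = 4 - \left(6 + 10\right) = 4 - 16 = -12$)
$U c{\left(-4,B \right)} \left(-4\right) = - 12 \left(- \frac{5}{-5}\right) \left(-4\right) = - 12 \left(\left(-5\right) \left(- \frac{1}{5}\right)\right) \left(-4\right) = \left(-12\right) 1 \left(-4\right) = \left(-12\right) \left(-4\right) = 48$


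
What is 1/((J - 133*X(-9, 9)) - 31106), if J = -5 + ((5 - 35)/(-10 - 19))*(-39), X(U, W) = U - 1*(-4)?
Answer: -29/884104 ≈ -3.2802e-5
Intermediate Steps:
X(U, W) = 4 + U (X(U, W) = U + 4 = 4 + U)
J = -1315/29 (J = -5 - 30/(-29)*(-39) = -5 - 30*(-1/29)*(-39) = -5 + (30/29)*(-39) = -5 - 1170/29 = -1315/29 ≈ -45.345)
1/((J - 133*X(-9, 9)) - 31106) = 1/((-1315/29 - 133*(4 - 9)) - 31106) = 1/((-1315/29 - 133*(-5)) - 31106) = 1/((-1315/29 + 665) - 31106) = 1/(17970/29 - 31106) = 1/(-884104/29) = -29/884104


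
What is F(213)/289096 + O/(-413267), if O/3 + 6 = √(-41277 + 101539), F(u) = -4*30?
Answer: -5548539/14934229579 - 3*√60262/413267 ≈ -0.0021535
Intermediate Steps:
F(u) = -120
O = -18 + 3*√60262 (O = -18 + 3*√(-41277 + 101539) = -18 + 3*√60262 ≈ 718.45)
F(213)/289096 + O/(-413267) = -120/289096 + (-18 + 3*√60262)/(-413267) = -120*1/289096 + (-18 + 3*√60262)*(-1/413267) = -15/36137 + (18/413267 - 3*√60262/413267) = -5548539/14934229579 - 3*√60262/413267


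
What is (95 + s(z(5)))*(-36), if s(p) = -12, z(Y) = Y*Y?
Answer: -2988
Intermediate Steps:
z(Y) = Y**2
(95 + s(z(5)))*(-36) = (95 - 12)*(-36) = 83*(-36) = -2988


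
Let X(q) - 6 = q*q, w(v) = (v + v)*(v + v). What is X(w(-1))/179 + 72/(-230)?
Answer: -3914/20585 ≈ -0.19014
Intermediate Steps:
w(v) = 4*v² (w(v) = (2*v)*(2*v) = 4*v²)
X(q) = 6 + q² (X(q) = 6 + q*q = 6 + q²)
X(w(-1))/179 + 72/(-230) = (6 + (4*(-1)²)²)/179 + 72/(-230) = (6 + (4*1)²)*(1/179) + 72*(-1/230) = (6 + 4²)*(1/179) - 36/115 = (6 + 16)*(1/179) - 36/115 = 22*(1/179) - 36/115 = 22/179 - 36/115 = -3914/20585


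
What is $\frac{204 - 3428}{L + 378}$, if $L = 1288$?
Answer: $- \frac{1612}{833} \approx -1.9352$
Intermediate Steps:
$\frac{204 - 3428}{L + 378} = \frac{204 - 3428}{1288 + 378} = - \frac{3224}{1666} = \left(-3224\right) \frac{1}{1666} = - \frac{1612}{833}$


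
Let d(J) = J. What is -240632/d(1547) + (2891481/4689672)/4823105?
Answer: -19937005047469981/128173089338840 ≈ -155.55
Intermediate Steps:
-240632/d(1547) + (2891481/4689672)/4823105 = -240632/1547 + (2891481/4689672)/4823105 = -240632*1/1547 + (2891481*(1/4689672))*(1/4823105) = -34376/221 + (963827/1563224)*(1/4823105) = -34376/221 + 963827/7539593490520 = -19937005047469981/128173089338840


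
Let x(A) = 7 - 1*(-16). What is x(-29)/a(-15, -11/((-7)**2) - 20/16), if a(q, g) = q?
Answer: -23/15 ≈ -1.5333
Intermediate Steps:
x(A) = 23 (x(A) = 7 + 16 = 23)
x(-29)/a(-15, -11/((-7)**2) - 20/16) = 23/(-15) = 23*(-1/15) = -23/15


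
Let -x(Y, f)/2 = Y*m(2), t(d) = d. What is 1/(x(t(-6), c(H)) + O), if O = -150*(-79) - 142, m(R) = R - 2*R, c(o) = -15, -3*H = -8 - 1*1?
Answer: 1/11684 ≈ 8.5587e-5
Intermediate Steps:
H = 3 (H = -(-8 - 1*1)/3 = -(-8 - 1)/3 = -1/3*(-9) = 3)
m(R) = -R
O = 11708 (O = 11850 - 142 = 11708)
x(Y, f) = 4*Y (x(Y, f) = -2*Y*(-1*2) = -2*Y*(-2) = -(-4)*Y = 4*Y)
1/(x(t(-6), c(H)) + O) = 1/(4*(-6) + 11708) = 1/(-24 + 11708) = 1/11684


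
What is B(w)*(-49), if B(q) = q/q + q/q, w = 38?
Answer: -98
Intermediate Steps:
B(q) = 2 (B(q) = 1 + 1 = 2)
B(w)*(-49) = 2*(-49) = -98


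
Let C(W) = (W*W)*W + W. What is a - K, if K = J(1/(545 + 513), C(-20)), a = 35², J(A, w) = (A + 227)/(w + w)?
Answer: 20788882167/16970320 ≈ 1225.0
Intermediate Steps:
C(W) = W + W³ (C(W) = W²*W + W = W³ + W = W + W³)
J(A, w) = (227 + A)/(2*w) (J(A, w) = (227 + A)/((2*w)) = (227 + A)*(1/(2*w)) = (227 + A)/(2*w))
a = 1225
K = -240167/16970320 (K = (227 + 1/(545 + 513))/(2*(-20 + (-20)³)) = (227 + 1/1058)/(2*(-20 - 8000)) = (½)*(227 + 1/1058)/(-8020) = (½)*(-1/8020)*(240167/1058) = -240167/16970320 ≈ -0.014152)
a - K = 1225 - 1*(-240167/16970320) = 1225 + 240167/16970320 = 20788882167/16970320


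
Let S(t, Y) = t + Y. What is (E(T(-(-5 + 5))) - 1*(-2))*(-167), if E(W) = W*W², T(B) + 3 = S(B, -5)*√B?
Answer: 4175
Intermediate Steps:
S(t, Y) = Y + t
T(B) = -3 + √B*(-5 + B) (T(B) = -3 + (-5 + B)*√B = -3 + √B*(-5 + B))
E(W) = W³
(E(T(-(-5 + 5))) - 1*(-2))*(-167) = ((-3 + √(-(-5 + 5))*(-5 - (-5 + 5)))³ - 1*(-2))*(-167) = ((-3 + √(-1*0)*(-5 - 1*0))³ + 2)*(-167) = ((-3 + √0*(-5 + 0))³ + 2)*(-167) = ((-3 + 0*(-5))³ + 2)*(-167) = ((-3 + 0)³ + 2)*(-167) = ((-3)³ + 2)*(-167) = (-27 + 2)*(-167) = -25*(-167) = 4175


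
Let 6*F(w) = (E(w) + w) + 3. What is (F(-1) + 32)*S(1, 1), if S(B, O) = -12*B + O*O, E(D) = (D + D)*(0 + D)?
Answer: -1078/3 ≈ -359.33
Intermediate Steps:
E(D) = 2*D² (E(D) = (2*D)*D = 2*D²)
S(B, O) = O² - 12*B (S(B, O) = -12*B + O² = O² - 12*B)
F(w) = ½ + w²/3 + w/6 (F(w) = ((2*w² + w) + 3)/6 = ((w + 2*w²) + 3)/6 = (3 + w + 2*w²)/6 = ½ + w²/3 + w/6)
(F(-1) + 32)*S(1, 1) = ((½ + (⅓)*(-1)² + (⅙)*(-1)) + 32)*(1² - 12*1) = ((½ + (⅓)*1 - ⅙) + 32)*(1 - 12) = ((½ + ⅓ - ⅙) + 32)*(-11) = (⅔ + 32)*(-11) = (98/3)*(-11) = -1078/3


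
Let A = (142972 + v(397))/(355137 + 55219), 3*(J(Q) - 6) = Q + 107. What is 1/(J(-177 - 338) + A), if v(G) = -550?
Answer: -205178/26601929 ≈ -0.0077129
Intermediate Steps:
J(Q) = 125/3 + Q/3 (J(Q) = 6 + (Q + 107)/3 = 6 + (107 + Q)/3 = 6 + (107/3 + Q/3) = 125/3 + Q/3)
A = 71211/205178 (A = (142972 - 550)/(355137 + 55219) = 142422/410356 = 142422*(1/410356) = 71211/205178 ≈ 0.34707)
1/(J(-177 - 338) + A) = 1/((125/3 + (-177 - 338)/3) + 71211/205178) = 1/((125/3 + (⅓)*(-515)) + 71211/205178) = 1/((125/3 - 515/3) + 71211/205178) = 1/(-130 + 71211/205178) = 1/(-26601929/205178) = -205178/26601929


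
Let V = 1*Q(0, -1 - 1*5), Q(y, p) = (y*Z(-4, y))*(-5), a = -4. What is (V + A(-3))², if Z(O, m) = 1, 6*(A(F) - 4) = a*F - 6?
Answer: 25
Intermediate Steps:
A(F) = 3 - 2*F/3 (A(F) = 4 + (-4*F - 6)/6 = 4 + (-6 - 4*F)/6 = 4 + (-1 - 2*F/3) = 3 - 2*F/3)
Q(y, p) = -5*y (Q(y, p) = (y*1)*(-5) = y*(-5) = -5*y)
V = 0 (V = 1*(-5*0) = 1*0 = 0)
(V + A(-3))² = (0 + (3 - ⅔*(-3)))² = (0 + (3 + 2))² = (0 + 5)² = 5² = 25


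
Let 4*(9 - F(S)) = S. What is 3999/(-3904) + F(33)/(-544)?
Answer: -136149/132736 ≈ -1.0257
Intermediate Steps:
F(S) = 9 - S/4
3999/(-3904) + F(33)/(-544) = 3999/(-3904) + (9 - 1/4*33)/(-544) = 3999*(-1/3904) + (9 - 33/4)*(-1/544) = -3999/3904 + (3/4)*(-1/544) = -3999/3904 - 3/2176 = -136149/132736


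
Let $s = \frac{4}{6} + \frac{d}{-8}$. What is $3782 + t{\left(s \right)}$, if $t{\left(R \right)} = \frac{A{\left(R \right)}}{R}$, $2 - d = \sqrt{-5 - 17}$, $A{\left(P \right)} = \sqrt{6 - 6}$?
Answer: $3782$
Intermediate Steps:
$A{\left(P \right)} = 0$ ($A{\left(P \right)} = \sqrt{6 - 6} = \sqrt{0} = 0$)
$d = 2 - i \sqrt{22}$ ($d = 2 - \sqrt{-5 - 17} = 2 - \sqrt{-22} = 2 - i \sqrt{22} \approx 2.0 - 4.6904 i$)
$s = \frac{5}{12} + \frac{i \sqrt{22}}{8}$ ($s = \frac{4}{6} + \frac{2 - i \sqrt{22}}{-8} = 4 \cdot \frac{1}{6} + \left(2 - i \sqrt{22}\right) \left(- \frac{1}{8}\right) = \frac{2}{3} - \left(\frac{1}{4} - \frac{i \sqrt{22}}{8}\right) = \frac{5}{12} + \frac{i \sqrt{22}}{8} \approx 0.41667 + 0.5863 i$)
$t{\left(R \right)} = 0$ ($t{\left(R \right)} = \frac{0}{R} = 0$)
$3782 + t{\left(s \right)} = 3782 + 0 = 3782$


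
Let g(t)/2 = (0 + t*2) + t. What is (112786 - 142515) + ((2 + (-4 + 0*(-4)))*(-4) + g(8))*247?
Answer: -15897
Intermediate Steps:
g(t) = 6*t (g(t) = 2*((0 + t*2) + t) = 2*((0 + 2*t) + t) = 2*(2*t + t) = 2*(3*t) = 6*t)
(112786 - 142515) + ((2 + (-4 + 0*(-4)))*(-4) + g(8))*247 = (112786 - 142515) + ((2 + (-4 + 0*(-4)))*(-4) + 6*8)*247 = -29729 + ((2 + (-4 + 0))*(-4) + 48)*247 = -29729 + ((2 - 4)*(-4) + 48)*247 = -29729 + (-2*(-4) + 48)*247 = -29729 + (8 + 48)*247 = -29729 + 56*247 = -29729 + 13832 = -15897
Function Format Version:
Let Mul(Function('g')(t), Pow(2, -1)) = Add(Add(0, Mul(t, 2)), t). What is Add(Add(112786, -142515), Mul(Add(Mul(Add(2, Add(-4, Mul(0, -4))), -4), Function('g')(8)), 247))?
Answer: -15897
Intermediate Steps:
Function('g')(t) = Mul(6, t) (Function('g')(t) = Mul(2, Add(Add(0, Mul(t, 2)), t)) = Mul(2, Add(Add(0, Mul(2, t)), t)) = Mul(2, Add(Mul(2, t), t)) = Mul(2, Mul(3, t)) = Mul(6, t))
Add(Add(112786, -142515), Mul(Add(Mul(Add(2, Add(-4, Mul(0, -4))), -4), Function('g')(8)), 247)) = Add(Add(112786, -142515), Mul(Add(Mul(Add(2, Add(-4, Mul(0, -4))), -4), Mul(6, 8)), 247)) = Add(-29729, Mul(Add(Mul(Add(2, Add(-4, 0)), -4), 48), 247)) = Add(-29729, Mul(Add(Mul(Add(2, -4), -4), 48), 247)) = Add(-29729, Mul(Add(Mul(-2, -4), 48), 247)) = Add(-29729, Mul(Add(8, 48), 247)) = Add(-29729, Mul(56, 247)) = Add(-29729, 13832) = -15897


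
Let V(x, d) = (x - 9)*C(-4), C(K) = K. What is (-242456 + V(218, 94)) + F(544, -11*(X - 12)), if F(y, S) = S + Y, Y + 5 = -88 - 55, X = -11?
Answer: -243187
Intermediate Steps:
V(x, d) = 36 - 4*x (V(x, d) = (x - 9)*(-4) = (-9 + x)*(-4) = 36 - 4*x)
Y = -148 (Y = -5 + (-88 - 55) = -5 - 143 = -148)
F(y, S) = -148 + S (F(y, S) = S - 148 = -148 + S)
(-242456 + V(218, 94)) + F(544, -11*(X - 12)) = (-242456 + (36 - 4*218)) + (-148 - 11*(-11 - 12)) = (-242456 + (36 - 872)) + (-148 - 11*(-23)) = (-242456 - 836) + (-148 + 253) = -243292 + 105 = -243187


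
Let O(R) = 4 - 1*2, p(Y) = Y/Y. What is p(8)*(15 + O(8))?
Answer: 17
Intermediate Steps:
p(Y) = 1
O(R) = 2 (O(R) = 4 - 2 = 2)
p(8)*(15 + O(8)) = 1*(15 + 2) = 1*17 = 17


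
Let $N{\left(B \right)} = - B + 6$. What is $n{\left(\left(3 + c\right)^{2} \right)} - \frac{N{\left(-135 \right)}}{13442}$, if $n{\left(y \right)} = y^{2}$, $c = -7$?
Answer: $\frac{73213}{286} \approx 255.99$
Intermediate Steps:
$N{\left(B \right)} = 6 - B$
$n{\left(\left(3 + c\right)^{2} \right)} - \frac{N{\left(-135 \right)}}{13442} = \left(\left(3 - 7\right)^{2}\right)^{2} - \frac{6 - -135}{13442} = \left(\left(-4\right)^{2}\right)^{2} - \left(6 + 135\right) \frac{1}{13442} = 16^{2} - 141 \cdot \frac{1}{13442} = 256 - \frac{3}{286} = \frac{73213}{286}$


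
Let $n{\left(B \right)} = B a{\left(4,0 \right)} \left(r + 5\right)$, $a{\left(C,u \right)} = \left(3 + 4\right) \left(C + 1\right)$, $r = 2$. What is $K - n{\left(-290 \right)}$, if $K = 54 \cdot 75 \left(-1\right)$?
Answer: $67000$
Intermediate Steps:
$a{\left(C,u \right)} = 7 + 7 C$ ($a{\left(C,u \right)} = 7 \left(1 + C\right) = 7 + 7 C$)
$n{\left(B \right)} = 245 B$ ($n{\left(B \right)} = B \left(7 + 7 \cdot 4\right) \left(2 + 5\right) = B \left(7 + 28\right) 7 = B 35 \cdot 7 = 35 B 7 = 245 B$)
$K = -4050$ ($K = 4050 \left(-1\right) = -4050$)
$K - n{\left(-290 \right)} = -4050 - 245 \left(-290\right) = -4050 - -71050 = -4050 + 71050 = 67000$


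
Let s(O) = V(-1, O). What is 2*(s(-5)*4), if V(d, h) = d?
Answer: -8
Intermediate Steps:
s(O) = -1
2*(s(-5)*4) = 2*(-1*4) = 2*(-4) = -8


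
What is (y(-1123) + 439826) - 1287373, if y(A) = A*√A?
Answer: -847547 - 1123*I*√1123 ≈ -8.4755e+5 - 37633.0*I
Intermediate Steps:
y(A) = A^(3/2)
(y(-1123) + 439826) - 1287373 = ((-1123)^(3/2) + 439826) - 1287373 = (-1123*I*√1123 + 439826) - 1287373 = (439826 - 1123*I*√1123) - 1287373 = -847547 - 1123*I*√1123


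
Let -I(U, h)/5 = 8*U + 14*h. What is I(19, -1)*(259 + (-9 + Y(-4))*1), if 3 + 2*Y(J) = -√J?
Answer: -171465 + 690*I ≈ -1.7147e+5 + 690.0*I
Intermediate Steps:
I(U, h) = -70*h - 40*U (I(U, h) = -5*(8*U + 14*h) = -70*h - 40*U)
Y(J) = -3/2 - √J/2 (Y(J) = -3/2 + (-√J)/2 = -3/2 - √J/2)
I(19, -1)*(259 + (-9 + Y(-4))*1) = (-70*(-1) - 40*19)*(259 + (-9 + (-3/2 - I))*1) = (70 - 760)*(259 + (-9 + (-3/2 - I))*1) = -690*(259 + (-9 + (-3/2 - I))*1) = -690*(259 + (-21/2 - I)*1) = -690*(259 + (-21/2 - I)) = -690*(497/2 - I) = -171465 + 690*I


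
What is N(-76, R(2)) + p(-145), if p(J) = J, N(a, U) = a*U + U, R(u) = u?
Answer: -295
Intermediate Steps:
N(a, U) = U + U*a (N(a, U) = U*a + U = U + U*a)
N(-76, R(2)) + p(-145) = 2*(1 - 76) - 145 = 2*(-75) - 145 = -150 - 145 = -295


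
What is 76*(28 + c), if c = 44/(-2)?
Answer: 456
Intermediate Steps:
c = -22 (c = 44*(-½) = -22)
76*(28 + c) = 76*(28 - 22) = 76*6 = 456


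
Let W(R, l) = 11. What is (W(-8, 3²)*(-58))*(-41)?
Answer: 26158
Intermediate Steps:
(W(-8, 3²)*(-58))*(-41) = (11*(-58))*(-41) = -638*(-41) = 26158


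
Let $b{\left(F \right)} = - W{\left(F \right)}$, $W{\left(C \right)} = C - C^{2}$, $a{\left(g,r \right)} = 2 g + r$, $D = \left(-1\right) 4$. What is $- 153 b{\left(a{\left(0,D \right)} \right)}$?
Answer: $-3060$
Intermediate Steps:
$D = -4$
$a{\left(g,r \right)} = r + 2 g$
$b{\left(F \right)} = - F \left(1 - F\right)$
$- 153 b{\left(a{\left(0,D \right)} \right)} = - 153 \left(-4 + 2 \cdot 0\right) \left(-1 + \left(-4 + 2 \cdot 0\right)\right) = - 153 \left(-4 + 0\right) \left(-1 + \left(-4 + 0\right)\right) = - 153 \left(- 4 \left(-1 - 4\right)\right) = - 153 \left(\left(-4\right) \left(-5\right)\right) = \left(-153\right) 20 = -3060$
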